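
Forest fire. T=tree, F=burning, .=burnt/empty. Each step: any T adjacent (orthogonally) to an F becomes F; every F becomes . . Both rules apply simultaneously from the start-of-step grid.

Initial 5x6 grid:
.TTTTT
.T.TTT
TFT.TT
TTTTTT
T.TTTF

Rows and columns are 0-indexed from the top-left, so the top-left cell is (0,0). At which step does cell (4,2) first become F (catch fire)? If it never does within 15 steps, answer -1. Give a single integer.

Step 1: cell (4,2)='T' (+6 fires, +2 burnt)
Step 2: cell (4,2)='T' (+6 fires, +6 burnt)
Step 3: cell (4,2)='F' (+6 fires, +6 burnt)
  -> target ignites at step 3
Step 4: cell (4,2)='.' (+3 fires, +6 burnt)
Step 5: cell (4,2)='.' (+2 fires, +3 burnt)
Step 6: cell (4,2)='.' (+0 fires, +2 burnt)
  fire out at step 6

3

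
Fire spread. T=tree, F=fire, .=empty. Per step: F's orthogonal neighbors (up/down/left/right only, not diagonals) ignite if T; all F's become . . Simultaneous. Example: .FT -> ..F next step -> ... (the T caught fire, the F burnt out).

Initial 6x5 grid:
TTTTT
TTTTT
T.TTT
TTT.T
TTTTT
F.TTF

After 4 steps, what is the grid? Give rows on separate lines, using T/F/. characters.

Step 1: 3 trees catch fire, 2 burn out
  TTTTT
  TTTTT
  T.TTT
  TTT.T
  FTTTF
  ..TF.
Step 2: 5 trees catch fire, 3 burn out
  TTTTT
  TTTTT
  T.TTT
  FTT.F
  .FTF.
  ..F..
Step 3: 4 trees catch fire, 5 burn out
  TTTTT
  TTTTT
  F.TTF
  .FT..
  ..F..
  .....
Step 4: 4 trees catch fire, 4 burn out
  TTTTT
  FTTTF
  ..TF.
  ..F..
  .....
  .....

TTTTT
FTTTF
..TF.
..F..
.....
.....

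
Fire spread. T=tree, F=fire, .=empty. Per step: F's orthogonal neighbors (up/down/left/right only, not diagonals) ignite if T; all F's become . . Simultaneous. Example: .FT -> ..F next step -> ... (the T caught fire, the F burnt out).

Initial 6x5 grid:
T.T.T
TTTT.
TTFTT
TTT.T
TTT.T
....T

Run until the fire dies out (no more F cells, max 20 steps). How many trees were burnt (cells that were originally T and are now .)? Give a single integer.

Answer: 19

Derivation:
Step 1: +4 fires, +1 burnt (F count now 4)
Step 2: +7 fires, +4 burnt (F count now 7)
Step 3: +4 fires, +7 burnt (F count now 4)
Step 4: +3 fires, +4 burnt (F count now 3)
Step 5: +1 fires, +3 burnt (F count now 1)
Step 6: +0 fires, +1 burnt (F count now 0)
Fire out after step 6
Initially T: 20, now '.': 29
Total burnt (originally-T cells now '.'): 19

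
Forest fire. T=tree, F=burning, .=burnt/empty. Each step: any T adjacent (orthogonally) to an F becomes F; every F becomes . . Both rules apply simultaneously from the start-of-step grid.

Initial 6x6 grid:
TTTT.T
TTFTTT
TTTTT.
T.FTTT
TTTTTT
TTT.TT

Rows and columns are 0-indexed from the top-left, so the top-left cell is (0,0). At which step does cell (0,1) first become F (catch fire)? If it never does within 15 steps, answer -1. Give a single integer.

Step 1: cell (0,1)='T' (+6 fires, +2 burnt)
Step 2: cell (0,1)='F' (+10 fires, +6 burnt)
  -> target ignites at step 2
Step 3: cell (0,1)='.' (+8 fires, +10 burnt)
Step 4: cell (0,1)='.' (+5 fires, +8 burnt)
Step 5: cell (0,1)='.' (+1 fires, +5 burnt)
Step 6: cell (0,1)='.' (+0 fires, +1 burnt)
  fire out at step 6

2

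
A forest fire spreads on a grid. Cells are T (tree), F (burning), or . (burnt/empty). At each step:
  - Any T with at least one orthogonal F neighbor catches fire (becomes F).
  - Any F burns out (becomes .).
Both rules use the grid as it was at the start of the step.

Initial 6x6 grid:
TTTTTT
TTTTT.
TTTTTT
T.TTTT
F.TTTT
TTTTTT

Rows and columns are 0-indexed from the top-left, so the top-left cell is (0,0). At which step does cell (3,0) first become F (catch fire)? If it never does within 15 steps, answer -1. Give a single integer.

Step 1: cell (3,0)='F' (+2 fires, +1 burnt)
  -> target ignites at step 1
Step 2: cell (3,0)='.' (+2 fires, +2 burnt)
Step 3: cell (3,0)='.' (+3 fires, +2 burnt)
Step 4: cell (3,0)='.' (+5 fires, +3 burnt)
Step 5: cell (3,0)='.' (+6 fires, +5 burnt)
Step 6: cell (3,0)='.' (+6 fires, +6 burnt)
Step 7: cell (3,0)='.' (+5 fires, +6 burnt)
Step 8: cell (3,0)='.' (+2 fires, +5 burnt)
Step 9: cell (3,0)='.' (+1 fires, +2 burnt)
Step 10: cell (3,0)='.' (+0 fires, +1 burnt)
  fire out at step 10

1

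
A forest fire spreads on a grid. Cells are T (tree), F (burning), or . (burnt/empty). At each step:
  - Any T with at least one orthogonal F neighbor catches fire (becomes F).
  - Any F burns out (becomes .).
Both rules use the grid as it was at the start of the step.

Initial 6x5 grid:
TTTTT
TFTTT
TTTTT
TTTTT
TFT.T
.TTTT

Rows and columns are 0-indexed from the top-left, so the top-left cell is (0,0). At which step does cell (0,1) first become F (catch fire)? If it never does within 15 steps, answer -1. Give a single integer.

Step 1: cell (0,1)='F' (+8 fires, +2 burnt)
  -> target ignites at step 1
Step 2: cell (0,1)='.' (+8 fires, +8 burnt)
Step 3: cell (0,1)='.' (+5 fires, +8 burnt)
Step 4: cell (0,1)='.' (+4 fires, +5 burnt)
Step 5: cell (0,1)='.' (+1 fires, +4 burnt)
Step 6: cell (0,1)='.' (+0 fires, +1 burnt)
  fire out at step 6

1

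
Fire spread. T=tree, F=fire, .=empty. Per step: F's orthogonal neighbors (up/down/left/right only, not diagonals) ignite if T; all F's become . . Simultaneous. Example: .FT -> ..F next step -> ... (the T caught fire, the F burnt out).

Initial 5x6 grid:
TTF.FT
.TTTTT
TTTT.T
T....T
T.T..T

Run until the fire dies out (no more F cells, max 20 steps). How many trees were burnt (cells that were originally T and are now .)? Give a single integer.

Step 1: +4 fires, +2 burnt (F count now 4)
Step 2: +5 fires, +4 burnt (F count now 5)
Step 3: +3 fires, +5 burnt (F count now 3)
Step 4: +2 fires, +3 burnt (F count now 2)
Step 5: +2 fires, +2 burnt (F count now 2)
Step 6: +1 fires, +2 burnt (F count now 1)
Step 7: +0 fires, +1 burnt (F count now 0)
Fire out after step 7
Initially T: 18, now '.': 29
Total burnt (originally-T cells now '.'): 17

Answer: 17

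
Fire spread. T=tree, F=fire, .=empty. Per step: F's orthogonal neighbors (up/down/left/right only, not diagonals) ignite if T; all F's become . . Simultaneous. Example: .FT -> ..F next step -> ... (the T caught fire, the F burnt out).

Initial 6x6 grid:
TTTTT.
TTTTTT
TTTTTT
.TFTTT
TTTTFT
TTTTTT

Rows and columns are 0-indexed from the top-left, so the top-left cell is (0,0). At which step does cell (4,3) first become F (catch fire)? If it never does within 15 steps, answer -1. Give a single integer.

Step 1: cell (4,3)='F' (+8 fires, +2 burnt)
  -> target ignites at step 1
Step 2: cell (4,3)='.' (+9 fires, +8 burnt)
Step 3: cell (4,3)='.' (+8 fires, +9 burnt)
Step 4: cell (4,3)='.' (+6 fires, +8 burnt)
Step 5: cell (4,3)='.' (+1 fires, +6 burnt)
Step 6: cell (4,3)='.' (+0 fires, +1 burnt)
  fire out at step 6

1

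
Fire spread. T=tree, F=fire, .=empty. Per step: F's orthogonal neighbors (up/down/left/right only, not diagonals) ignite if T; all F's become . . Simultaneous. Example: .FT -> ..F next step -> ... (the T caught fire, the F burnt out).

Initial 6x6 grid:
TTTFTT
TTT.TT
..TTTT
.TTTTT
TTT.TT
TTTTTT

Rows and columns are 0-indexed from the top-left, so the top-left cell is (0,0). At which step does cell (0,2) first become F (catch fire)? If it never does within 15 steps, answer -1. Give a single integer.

Step 1: cell (0,2)='F' (+2 fires, +1 burnt)
  -> target ignites at step 1
Step 2: cell (0,2)='.' (+4 fires, +2 burnt)
Step 3: cell (0,2)='.' (+5 fires, +4 burnt)
Step 4: cell (0,2)='.' (+5 fires, +5 burnt)
Step 5: cell (0,2)='.' (+5 fires, +5 burnt)
Step 6: cell (0,2)='.' (+4 fires, +5 burnt)
Step 7: cell (0,2)='.' (+4 fires, +4 burnt)
Step 8: cell (0,2)='.' (+1 fires, +4 burnt)
Step 9: cell (0,2)='.' (+0 fires, +1 burnt)
  fire out at step 9

1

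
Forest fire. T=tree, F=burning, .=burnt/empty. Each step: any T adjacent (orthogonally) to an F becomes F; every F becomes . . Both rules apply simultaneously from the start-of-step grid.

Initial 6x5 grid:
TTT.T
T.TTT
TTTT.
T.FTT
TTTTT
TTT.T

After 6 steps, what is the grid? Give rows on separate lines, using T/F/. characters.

Step 1: 3 trees catch fire, 1 burn out
  TTT.T
  T.TTT
  TTFT.
  T..FT
  TTFTT
  TTT.T
Step 2: 7 trees catch fire, 3 burn out
  TTT.T
  T.FTT
  TF.F.
  T...F
  TF.FT
  TTF.T
Step 3: 6 trees catch fire, 7 burn out
  TTF.T
  T..FT
  F....
  T....
  F...F
  TF..T
Step 4: 6 trees catch fire, 6 burn out
  TF..T
  F...F
  .....
  F....
  .....
  F...F
Step 5: 2 trees catch fire, 6 burn out
  F...F
  .....
  .....
  .....
  .....
  .....
Step 6: 0 trees catch fire, 2 burn out
  .....
  .....
  .....
  .....
  .....
  .....

.....
.....
.....
.....
.....
.....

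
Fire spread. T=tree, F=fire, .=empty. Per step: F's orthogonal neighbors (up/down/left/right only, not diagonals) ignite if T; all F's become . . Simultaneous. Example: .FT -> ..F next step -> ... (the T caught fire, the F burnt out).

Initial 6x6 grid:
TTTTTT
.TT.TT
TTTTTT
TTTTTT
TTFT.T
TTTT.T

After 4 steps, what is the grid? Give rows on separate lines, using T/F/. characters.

Step 1: 4 trees catch fire, 1 burn out
  TTTTTT
  .TT.TT
  TTTTTT
  TTFTTT
  TF.F.T
  TTFT.T
Step 2: 6 trees catch fire, 4 burn out
  TTTTTT
  .TT.TT
  TTFTTT
  TF.FTT
  F....T
  TF.F.T
Step 3: 6 trees catch fire, 6 burn out
  TTTTTT
  .TF.TT
  TF.FTT
  F...FT
  .....T
  F....T
Step 4: 5 trees catch fire, 6 burn out
  TTFTTT
  .F..TT
  F...FT
  .....F
  .....T
  .....T

TTFTTT
.F..TT
F...FT
.....F
.....T
.....T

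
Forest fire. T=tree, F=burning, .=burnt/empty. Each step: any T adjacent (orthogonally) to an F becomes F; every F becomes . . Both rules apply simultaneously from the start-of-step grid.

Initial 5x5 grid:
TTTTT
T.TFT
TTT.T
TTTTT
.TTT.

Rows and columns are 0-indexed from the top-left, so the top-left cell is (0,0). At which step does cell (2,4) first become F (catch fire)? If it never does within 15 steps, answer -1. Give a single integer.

Step 1: cell (2,4)='T' (+3 fires, +1 burnt)
Step 2: cell (2,4)='F' (+4 fires, +3 burnt)
  -> target ignites at step 2
Step 3: cell (2,4)='.' (+4 fires, +4 burnt)
Step 4: cell (2,4)='.' (+5 fires, +4 burnt)
Step 5: cell (2,4)='.' (+4 fires, +5 burnt)
Step 6: cell (2,4)='.' (+0 fires, +4 burnt)
  fire out at step 6

2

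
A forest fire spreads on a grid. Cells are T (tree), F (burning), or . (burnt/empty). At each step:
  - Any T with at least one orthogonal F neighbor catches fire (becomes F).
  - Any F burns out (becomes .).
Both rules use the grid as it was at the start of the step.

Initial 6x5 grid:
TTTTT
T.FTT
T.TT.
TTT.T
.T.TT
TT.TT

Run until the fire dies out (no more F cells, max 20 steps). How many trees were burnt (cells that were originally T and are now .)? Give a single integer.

Answer: 17

Derivation:
Step 1: +3 fires, +1 burnt (F count now 3)
Step 2: +5 fires, +3 burnt (F count now 5)
Step 3: +3 fires, +5 burnt (F count now 3)
Step 4: +3 fires, +3 burnt (F count now 3)
Step 5: +2 fires, +3 burnt (F count now 2)
Step 6: +1 fires, +2 burnt (F count now 1)
Step 7: +0 fires, +1 burnt (F count now 0)
Fire out after step 7
Initially T: 22, now '.': 25
Total burnt (originally-T cells now '.'): 17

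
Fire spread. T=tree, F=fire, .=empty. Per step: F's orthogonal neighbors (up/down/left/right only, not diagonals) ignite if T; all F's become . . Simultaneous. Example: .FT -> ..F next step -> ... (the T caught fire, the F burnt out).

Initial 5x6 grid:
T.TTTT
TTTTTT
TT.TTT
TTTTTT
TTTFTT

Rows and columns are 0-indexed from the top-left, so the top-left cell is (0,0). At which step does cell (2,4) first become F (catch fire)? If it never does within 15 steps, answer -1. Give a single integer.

Step 1: cell (2,4)='T' (+3 fires, +1 burnt)
Step 2: cell (2,4)='T' (+5 fires, +3 burnt)
Step 3: cell (2,4)='F' (+5 fires, +5 burnt)
  -> target ignites at step 3
Step 4: cell (2,4)='.' (+6 fires, +5 burnt)
Step 5: cell (2,4)='.' (+5 fires, +6 burnt)
Step 6: cell (2,4)='.' (+2 fires, +5 burnt)
Step 7: cell (2,4)='.' (+1 fires, +2 burnt)
Step 8: cell (2,4)='.' (+0 fires, +1 burnt)
  fire out at step 8

3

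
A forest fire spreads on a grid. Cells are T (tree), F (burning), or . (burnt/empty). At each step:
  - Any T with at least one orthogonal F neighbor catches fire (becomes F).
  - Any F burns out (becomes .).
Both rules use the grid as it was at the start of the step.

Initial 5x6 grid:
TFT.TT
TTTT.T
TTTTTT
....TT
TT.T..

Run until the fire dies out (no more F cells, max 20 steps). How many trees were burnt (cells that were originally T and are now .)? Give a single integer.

Step 1: +3 fires, +1 burnt (F count now 3)
Step 2: +3 fires, +3 burnt (F count now 3)
Step 3: +3 fires, +3 burnt (F count now 3)
Step 4: +1 fires, +3 burnt (F count now 1)
Step 5: +1 fires, +1 burnt (F count now 1)
Step 6: +2 fires, +1 burnt (F count now 2)
Step 7: +2 fires, +2 burnt (F count now 2)
Step 8: +1 fires, +2 burnt (F count now 1)
Step 9: +1 fires, +1 burnt (F count now 1)
Step 10: +0 fires, +1 burnt (F count now 0)
Fire out after step 10
Initially T: 20, now '.': 27
Total burnt (originally-T cells now '.'): 17

Answer: 17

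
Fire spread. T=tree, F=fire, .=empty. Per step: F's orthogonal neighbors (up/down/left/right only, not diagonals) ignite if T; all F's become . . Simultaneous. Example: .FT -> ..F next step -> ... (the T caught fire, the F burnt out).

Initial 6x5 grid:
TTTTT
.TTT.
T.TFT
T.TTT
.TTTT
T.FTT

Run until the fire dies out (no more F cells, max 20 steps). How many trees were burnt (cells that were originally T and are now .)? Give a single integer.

Step 1: +6 fires, +2 burnt (F count now 6)
Step 2: +7 fires, +6 burnt (F count now 7)
Step 3: +4 fires, +7 burnt (F count now 4)
Step 4: +1 fires, +4 burnt (F count now 1)
Step 5: +1 fires, +1 burnt (F count now 1)
Step 6: +0 fires, +1 burnt (F count now 0)
Fire out after step 6
Initially T: 22, now '.': 27
Total burnt (originally-T cells now '.'): 19

Answer: 19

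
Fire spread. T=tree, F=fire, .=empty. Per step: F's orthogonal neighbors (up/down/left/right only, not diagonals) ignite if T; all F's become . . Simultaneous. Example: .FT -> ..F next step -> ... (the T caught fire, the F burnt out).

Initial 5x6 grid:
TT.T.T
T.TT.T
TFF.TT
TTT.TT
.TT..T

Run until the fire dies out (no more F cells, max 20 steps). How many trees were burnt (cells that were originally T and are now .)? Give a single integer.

Step 1: +4 fires, +2 burnt (F count now 4)
Step 2: +5 fires, +4 burnt (F count now 5)
Step 3: +2 fires, +5 burnt (F count now 2)
Step 4: +1 fires, +2 burnt (F count now 1)
Step 5: +0 fires, +1 burnt (F count now 0)
Fire out after step 5
Initially T: 19, now '.': 23
Total burnt (originally-T cells now '.'): 12

Answer: 12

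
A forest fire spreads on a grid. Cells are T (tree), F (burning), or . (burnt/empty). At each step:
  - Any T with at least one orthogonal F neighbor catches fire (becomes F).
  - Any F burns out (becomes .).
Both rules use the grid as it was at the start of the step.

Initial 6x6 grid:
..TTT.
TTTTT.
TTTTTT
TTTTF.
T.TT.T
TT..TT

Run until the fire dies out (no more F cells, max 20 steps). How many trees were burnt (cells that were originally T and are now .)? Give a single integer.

Answer: 23

Derivation:
Step 1: +2 fires, +1 burnt (F count now 2)
Step 2: +5 fires, +2 burnt (F count now 5)
Step 3: +5 fires, +5 burnt (F count now 5)
Step 4: +4 fires, +5 burnt (F count now 4)
Step 5: +4 fires, +4 burnt (F count now 4)
Step 6: +2 fires, +4 burnt (F count now 2)
Step 7: +1 fires, +2 burnt (F count now 1)
Step 8: +0 fires, +1 burnt (F count now 0)
Fire out after step 8
Initially T: 26, now '.': 33
Total burnt (originally-T cells now '.'): 23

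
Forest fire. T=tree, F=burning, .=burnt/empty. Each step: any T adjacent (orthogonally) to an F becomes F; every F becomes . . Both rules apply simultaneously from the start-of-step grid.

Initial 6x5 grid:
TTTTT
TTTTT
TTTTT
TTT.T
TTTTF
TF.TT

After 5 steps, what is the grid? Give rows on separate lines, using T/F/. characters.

Step 1: 5 trees catch fire, 2 burn out
  TTTTT
  TTTTT
  TTTTT
  TTT.F
  TFTF.
  F..TF
Step 2: 5 trees catch fire, 5 burn out
  TTTTT
  TTTTT
  TTTTF
  TFT..
  F.F..
  ...F.
Step 3: 5 trees catch fire, 5 burn out
  TTTTT
  TTTTF
  TFTF.
  F.F..
  .....
  .....
Step 4: 5 trees catch fire, 5 burn out
  TTTTF
  TFTF.
  F.F..
  .....
  .....
  .....
Step 5: 4 trees catch fire, 5 burn out
  TFTF.
  F.F..
  .....
  .....
  .....
  .....

TFTF.
F.F..
.....
.....
.....
.....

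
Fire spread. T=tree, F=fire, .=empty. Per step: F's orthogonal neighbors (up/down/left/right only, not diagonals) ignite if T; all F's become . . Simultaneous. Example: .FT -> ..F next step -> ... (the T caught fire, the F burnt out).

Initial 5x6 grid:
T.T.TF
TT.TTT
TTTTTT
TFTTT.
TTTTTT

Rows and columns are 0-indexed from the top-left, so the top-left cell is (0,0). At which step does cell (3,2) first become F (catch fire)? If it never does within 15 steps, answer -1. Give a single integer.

Step 1: cell (3,2)='F' (+6 fires, +2 burnt)
  -> target ignites at step 1
Step 2: cell (3,2)='.' (+8 fires, +6 burnt)
Step 3: cell (3,2)='.' (+6 fires, +8 burnt)
Step 4: cell (3,2)='.' (+2 fires, +6 burnt)
Step 5: cell (3,2)='.' (+1 fires, +2 burnt)
Step 6: cell (3,2)='.' (+0 fires, +1 burnt)
  fire out at step 6

1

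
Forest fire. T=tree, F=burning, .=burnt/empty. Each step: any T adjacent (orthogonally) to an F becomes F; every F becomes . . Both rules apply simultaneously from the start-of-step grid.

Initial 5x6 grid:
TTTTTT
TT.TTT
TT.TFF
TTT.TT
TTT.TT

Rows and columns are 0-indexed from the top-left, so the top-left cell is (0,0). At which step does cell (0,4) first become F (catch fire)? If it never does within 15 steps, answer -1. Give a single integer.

Step 1: cell (0,4)='T' (+5 fires, +2 burnt)
Step 2: cell (0,4)='F' (+5 fires, +5 burnt)
  -> target ignites at step 2
Step 3: cell (0,4)='.' (+1 fires, +5 burnt)
Step 4: cell (0,4)='.' (+1 fires, +1 burnt)
Step 5: cell (0,4)='.' (+1 fires, +1 burnt)
Step 6: cell (0,4)='.' (+2 fires, +1 burnt)
Step 7: cell (0,4)='.' (+2 fires, +2 burnt)
Step 8: cell (0,4)='.' (+2 fires, +2 burnt)
Step 9: cell (0,4)='.' (+3 fires, +2 burnt)
Step 10: cell (0,4)='.' (+2 fires, +3 burnt)
Step 11: cell (0,4)='.' (+0 fires, +2 burnt)
  fire out at step 11

2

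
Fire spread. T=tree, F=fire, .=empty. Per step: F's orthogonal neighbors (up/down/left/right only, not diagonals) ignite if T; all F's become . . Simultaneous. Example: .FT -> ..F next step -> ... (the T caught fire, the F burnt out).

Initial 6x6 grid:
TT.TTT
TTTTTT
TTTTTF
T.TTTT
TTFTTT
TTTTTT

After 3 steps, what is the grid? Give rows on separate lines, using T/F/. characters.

Step 1: 7 trees catch fire, 2 burn out
  TT.TTT
  TTTTTF
  TTTTF.
  T.FTTF
  TF.FTT
  TTFTTT
Step 2: 11 trees catch fire, 7 burn out
  TT.TTF
  TTTTF.
  TTFF..
  T..FF.
  F...FF
  TF.FTT
Step 3: 8 trees catch fire, 11 burn out
  TT.TF.
  TTFF..
  TF....
  F.....
  ......
  F...FF

TT.TF.
TTFF..
TF....
F.....
......
F...FF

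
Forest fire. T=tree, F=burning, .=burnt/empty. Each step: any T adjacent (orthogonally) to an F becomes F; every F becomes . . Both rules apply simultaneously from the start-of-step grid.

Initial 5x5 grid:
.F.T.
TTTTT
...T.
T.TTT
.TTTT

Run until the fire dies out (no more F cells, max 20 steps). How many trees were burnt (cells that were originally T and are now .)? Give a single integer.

Step 1: +1 fires, +1 burnt (F count now 1)
Step 2: +2 fires, +1 burnt (F count now 2)
Step 3: +1 fires, +2 burnt (F count now 1)
Step 4: +3 fires, +1 burnt (F count now 3)
Step 5: +1 fires, +3 burnt (F count now 1)
Step 6: +3 fires, +1 burnt (F count now 3)
Step 7: +2 fires, +3 burnt (F count now 2)
Step 8: +1 fires, +2 burnt (F count now 1)
Step 9: +0 fires, +1 burnt (F count now 0)
Fire out after step 9
Initially T: 15, now '.': 24
Total burnt (originally-T cells now '.'): 14

Answer: 14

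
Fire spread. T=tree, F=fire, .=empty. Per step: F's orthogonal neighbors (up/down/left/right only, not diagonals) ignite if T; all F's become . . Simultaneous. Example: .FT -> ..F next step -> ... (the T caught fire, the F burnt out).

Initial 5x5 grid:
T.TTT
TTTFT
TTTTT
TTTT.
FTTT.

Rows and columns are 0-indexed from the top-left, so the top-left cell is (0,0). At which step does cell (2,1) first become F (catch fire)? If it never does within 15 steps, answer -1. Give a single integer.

Step 1: cell (2,1)='T' (+6 fires, +2 burnt)
Step 2: cell (2,1)='T' (+9 fires, +6 burnt)
Step 3: cell (2,1)='F' (+4 fires, +9 burnt)
  -> target ignites at step 3
Step 4: cell (2,1)='.' (+1 fires, +4 burnt)
Step 5: cell (2,1)='.' (+0 fires, +1 burnt)
  fire out at step 5

3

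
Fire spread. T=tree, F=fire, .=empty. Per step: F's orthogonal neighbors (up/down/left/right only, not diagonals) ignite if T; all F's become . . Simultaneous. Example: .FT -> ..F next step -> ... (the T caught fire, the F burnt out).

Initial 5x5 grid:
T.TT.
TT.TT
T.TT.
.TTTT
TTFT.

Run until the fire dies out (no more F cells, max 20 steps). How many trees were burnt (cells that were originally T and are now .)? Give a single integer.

Answer: 13

Derivation:
Step 1: +3 fires, +1 burnt (F count now 3)
Step 2: +4 fires, +3 burnt (F count now 4)
Step 3: +2 fires, +4 burnt (F count now 2)
Step 4: +1 fires, +2 burnt (F count now 1)
Step 5: +2 fires, +1 burnt (F count now 2)
Step 6: +1 fires, +2 burnt (F count now 1)
Step 7: +0 fires, +1 burnt (F count now 0)
Fire out after step 7
Initially T: 17, now '.': 21
Total burnt (originally-T cells now '.'): 13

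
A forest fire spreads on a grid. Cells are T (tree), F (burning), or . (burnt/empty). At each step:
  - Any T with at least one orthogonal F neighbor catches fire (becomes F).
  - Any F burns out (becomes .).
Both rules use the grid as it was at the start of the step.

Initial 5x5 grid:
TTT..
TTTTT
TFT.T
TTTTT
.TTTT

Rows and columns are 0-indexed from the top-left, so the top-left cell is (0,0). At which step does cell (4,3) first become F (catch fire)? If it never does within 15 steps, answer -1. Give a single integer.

Step 1: cell (4,3)='T' (+4 fires, +1 burnt)
Step 2: cell (4,3)='T' (+6 fires, +4 burnt)
Step 3: cell (4,3)='T' (+5 fires, +6 burnt)
Step 4: cell (4,3)='F' (+3 fires, +5 burnt)
  -> target ignites at step 4
Step 5: cell (4,3)='.' (+2 fires, +3 burnt)
Step 6: cell (4,3)='.' (+0 fires, +2 burnt)
  fire out at step 6

4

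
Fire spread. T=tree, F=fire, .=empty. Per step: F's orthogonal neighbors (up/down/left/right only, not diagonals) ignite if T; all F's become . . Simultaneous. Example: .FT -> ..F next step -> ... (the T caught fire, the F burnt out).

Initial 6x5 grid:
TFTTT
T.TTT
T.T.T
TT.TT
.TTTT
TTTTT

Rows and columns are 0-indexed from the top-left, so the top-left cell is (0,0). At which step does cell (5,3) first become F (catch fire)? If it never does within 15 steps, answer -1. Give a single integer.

Step 1: cell (5,3)='T' (+2 fires, +1 burnt)
Step 2: cell (5,3)='T' (+3 fires, +2 burnt)
Step 3: cell (5,3)='T' (+4 fires, +3 burnt)
Step 4: cell (5,3)='T' (+2 fires, +4 burnt)
Step 5: cell (5,3)='T' (+2 fires, +2 burnt)
Step 6: cell (5,3)='T' (+2 fires, +2 burnt)
Step 7: cell (5,3)='T' (+4 fires, +2 burnt)
Step 8: cell (5,3)='T' (+4 fires, +4 burnt)
Step 9: cell (5,3)='F' (+1 fires, +4 burnt)
  -> target ignites at step 9
Step 10: cell (5,3)='.' (+0 fires, +1 burnt)
  fire out at step 10

9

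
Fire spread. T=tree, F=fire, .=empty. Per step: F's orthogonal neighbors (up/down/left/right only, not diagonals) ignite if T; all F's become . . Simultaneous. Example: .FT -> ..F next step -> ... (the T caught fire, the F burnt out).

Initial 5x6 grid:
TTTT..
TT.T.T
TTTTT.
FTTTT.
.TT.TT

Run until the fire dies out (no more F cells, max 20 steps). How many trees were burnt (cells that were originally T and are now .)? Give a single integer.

Step 1: +2 fires, +1 burnt (F count now 2)
Step 2: +4 fires, +2 burnt (F count now 4)
Step 3: +5 fires, +4 burnt (F count now 5)
Step 4: +3 fires, +5 burnt (F count now 3)
Step 5: +4 fires, +3 burnt (F count now 4)
Step 6: +2 fires, +4 burnt (F count now 2)
Step 7: +0 fires, +2 burnt (F count now 0)
Fire out after step 7
Initially T: 21, now '.': 29
Total burnt (originally-T cells now '.'): 20

Answer: 20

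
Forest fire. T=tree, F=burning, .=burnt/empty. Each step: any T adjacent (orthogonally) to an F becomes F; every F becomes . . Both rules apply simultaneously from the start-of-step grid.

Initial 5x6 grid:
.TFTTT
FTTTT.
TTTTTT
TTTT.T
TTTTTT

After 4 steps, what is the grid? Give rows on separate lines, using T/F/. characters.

Step 1: 5 trees catch fire, 2 burn out
  .F.FTT
  .FFTT.
  FTTTTT
  TTTT.T
  TTTTTT
Step 2: 5 trees catch fire, 5 burn out
  ....FT
  ...FT.
  .FFTTT
  FTTT.T
  TTTTTT
Step 3: 6 trees catch fire, 5 burn out
  .....F
  ....F.
  ...FTT
  .FFT.T
  FTTTTT
Step 4: 4 trees catch fire, 6 burn out
  ......
  ......
  ....FT
  ...F.T
  .FFTTT

......
......
....FT
...F.T
.FFTTT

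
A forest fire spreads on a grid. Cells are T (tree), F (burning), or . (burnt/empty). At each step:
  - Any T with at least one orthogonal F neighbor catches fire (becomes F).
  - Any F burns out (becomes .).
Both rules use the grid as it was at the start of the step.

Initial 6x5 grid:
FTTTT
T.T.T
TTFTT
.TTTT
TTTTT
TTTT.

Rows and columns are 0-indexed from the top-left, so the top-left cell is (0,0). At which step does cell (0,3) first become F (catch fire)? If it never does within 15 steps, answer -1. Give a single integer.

Step 1: cell (0,3)='T' (+6 fires, +2 burnt)
Step 2: cell (0,3)='T' (+6 fires, +6 burnt)
Step 3: cell (0,3)='F' (+6 fires, +6 burnt)
  -> target ignites at step 3
Step 4: cell (0,3)='.' (+5 fires, +6 burnt)
Step 5: cell (0,3)='.' (+1 fires, +5 burnt)
Step 6: cell (0,3)='.' (+0 fires, +1 burnt)
  fire out at step 6

3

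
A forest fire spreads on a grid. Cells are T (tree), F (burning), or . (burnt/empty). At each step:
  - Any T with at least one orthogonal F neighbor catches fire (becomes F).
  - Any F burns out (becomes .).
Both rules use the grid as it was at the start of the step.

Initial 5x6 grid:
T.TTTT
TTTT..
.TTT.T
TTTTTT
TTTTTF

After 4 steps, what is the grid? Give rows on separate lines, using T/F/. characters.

Step 1: 2 trees catch fire, 1 burn out
  T.TTTT
  TTTT..
  .TTT.T
  TTTTTF
  TTTTF.
Step 2: 3 trees catch fire, 2 burn out
  T.TTTT
  TTTT..
  .TTT.F
  TTTTF.
  TTTF..
Step 3: 2 trees catch fire, 3 burn out
  T.TTTT
  TTTT..
  .TTT..
  TTTF..
  TTF...
Step 4: 3 trees catch fire, 2 burn out
  T.TTTT
  TTTT..
  .TTF..
  TTF...
  TF....

T.TTTT
TTTT..
.TTF..
TTF...
TF....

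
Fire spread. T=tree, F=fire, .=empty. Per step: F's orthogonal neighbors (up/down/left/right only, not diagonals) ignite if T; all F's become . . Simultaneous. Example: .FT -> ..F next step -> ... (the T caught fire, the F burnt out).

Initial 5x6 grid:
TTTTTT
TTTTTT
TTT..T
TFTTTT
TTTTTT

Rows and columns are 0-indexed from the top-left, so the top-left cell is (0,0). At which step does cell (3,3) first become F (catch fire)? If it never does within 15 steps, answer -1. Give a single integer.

Step 1: cell (3,3)='T' (+4 fires, +1 burnt)
Step 2: cell (3,3)='F' (+6 fires, +4 burnt)
  -> target ignites at step 2
Step 3: cell (3,3)='.' (+5 fires, +6 burnt)
Step 4: cell (3,3)='.' (+5 fires, +5 burnt)
Step 5: cell (3,3)='.' (+4 fires, +5 burnt)
Step 6: cell (3,3)='.' (+2 fires, +4 burnt)
Step 7: cell (3,3)='.' (+1 fires, +2 burnt)
Step 8: cell (3,3)='.' (+0 fires, +1 burnt)
  fire out at step 8

2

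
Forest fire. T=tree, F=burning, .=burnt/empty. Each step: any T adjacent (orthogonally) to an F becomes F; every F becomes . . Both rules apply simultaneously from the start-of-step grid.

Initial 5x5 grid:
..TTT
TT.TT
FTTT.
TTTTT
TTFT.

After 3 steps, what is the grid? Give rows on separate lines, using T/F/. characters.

Step 1: 6 trees catch fire, 2 burn out
  ..TTT
  FT.TT
  .FTT.
  FTFTT
  TF.F.
Step 2: 5 trees catch fire, 6 burn out
  ..TTT
  .F.TT
  ..FT.
  .F.FT
  F....
Step 3: 2 trees catch fire, 5 burn out
  ..TTT
  ...TT
  ...F.
  ....F
  .....

..TTT
...TT
...F.
....F
.....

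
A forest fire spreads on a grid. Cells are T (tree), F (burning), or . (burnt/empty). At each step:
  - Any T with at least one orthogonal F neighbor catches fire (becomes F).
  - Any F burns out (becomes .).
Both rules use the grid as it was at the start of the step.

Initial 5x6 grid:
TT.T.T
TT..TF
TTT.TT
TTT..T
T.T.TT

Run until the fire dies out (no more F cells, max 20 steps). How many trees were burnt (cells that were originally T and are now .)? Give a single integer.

Step 1: +3 fires, +1 burnt (F count now 3)
Step 2: +2 fires, +3 burnt (F count now 2)
Step 3: +1 fires, +2 burnt (F count now 1)
Step 4: +1 fires, +1 burnt (F count now 1)
Step 5: +0 fires, +1 burnt (F count now 0)
Fire out after step 5
Initially T: 20, now '.': 17
Total burnt (originally-T cells now '.'): 7

Answer: 7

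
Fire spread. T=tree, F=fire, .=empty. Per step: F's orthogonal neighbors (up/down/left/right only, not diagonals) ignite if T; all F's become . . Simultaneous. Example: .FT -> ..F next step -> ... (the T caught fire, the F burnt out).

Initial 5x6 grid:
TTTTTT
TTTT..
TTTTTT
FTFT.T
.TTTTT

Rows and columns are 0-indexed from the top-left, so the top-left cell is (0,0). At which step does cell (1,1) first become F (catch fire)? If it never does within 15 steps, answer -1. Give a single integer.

Step 1: cell (1,1)='T' (+5 fires, +2 burnt)
Step 2: cell (1,1)='T' (+6 fires, +5 burnt)
Step 3: cell (1,1)='F' (+6 fires, +6 burnt)
  -> target ignites at step 3
Step 4: cell (1,1)='.' (+4 fires, +6 burnt)
Step 5: cell (1,1)='.' (+2 fires, +4 burnt)
Step 6: cell (1,1)='.' (+1 fires, +2 burnt)
Step 7: cell (1,1)='.' (+0 fires, +1 burnt)
  fire out at step 7

3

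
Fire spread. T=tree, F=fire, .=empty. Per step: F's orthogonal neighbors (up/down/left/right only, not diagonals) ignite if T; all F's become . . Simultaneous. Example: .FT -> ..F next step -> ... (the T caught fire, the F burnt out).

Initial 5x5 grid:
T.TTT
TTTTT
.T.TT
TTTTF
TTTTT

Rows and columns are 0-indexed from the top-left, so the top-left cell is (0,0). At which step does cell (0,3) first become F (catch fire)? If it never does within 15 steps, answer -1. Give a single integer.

Step 1: cell (0,3)='T' (+3 fires, +1 burnt)
Step 2: cell (0,3)='T' (+4 fires, +3 burnt)
Step 3: cell (0,3)='T' (+4 fires, +4 burnt)
Step 4: cell (0,3)='F' (+5 fires, +4 burnt)
  -> target ignites at step 4
Step 5: cell (0,3)='.' (+3 fires, +5 burnt)
Step 6: cell (0,3)='.' (+1 fires, +3 burnt)
Step 7: cell (0,3)='.' (+1 fires, +1 burnt)
Step 8: cell (0,3)='.' (+0 fires, +1 burnt)
  fire out at step 8

4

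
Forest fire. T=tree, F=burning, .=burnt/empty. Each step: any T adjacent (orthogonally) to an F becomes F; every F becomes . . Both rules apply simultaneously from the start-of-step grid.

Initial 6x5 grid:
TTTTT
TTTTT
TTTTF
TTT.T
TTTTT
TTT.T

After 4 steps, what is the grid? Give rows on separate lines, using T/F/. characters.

Step 1: 3 trees catch fire, 1 burn out
  TTTTT
  TTTTF
  TTTF.
  TTT.F
  TTTTT
  TTT.T
Step 2: 4 trees catch fire, 3 burn out
  TTTTF
  TTTF.
  TTF..
  TTT..
  TTTTF
  TTT.T
Step 3: 6 trees catch fire, 4 burn out
  TTTF.
  TTF..
  TF...
  TTF..
  TTTF.
  TTT.F
Step 4: 5 trees catch fire, 6 burn out
  TTF..
  TF...
  F....
  TF...
  TTF..
  TTT..

TTF..
TF...
F....
TF...
TTF..
TTT..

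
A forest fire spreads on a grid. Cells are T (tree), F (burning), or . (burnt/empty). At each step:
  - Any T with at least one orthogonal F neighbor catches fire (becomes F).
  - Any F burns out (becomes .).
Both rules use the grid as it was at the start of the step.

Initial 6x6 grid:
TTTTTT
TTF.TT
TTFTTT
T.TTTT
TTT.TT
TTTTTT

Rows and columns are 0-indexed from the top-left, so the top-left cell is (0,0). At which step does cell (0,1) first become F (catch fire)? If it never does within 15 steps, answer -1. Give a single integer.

Step 1: cell (0,1)='T' (+5 fires, +2 burnt)
Step 2: cell (0,1)='F' (+7 fires, +5 burnt)
  -> target ignites at step 2
Step 3: cell (0,1)='.' (+8 fires, +7 burnt)
Step 4: cell (0,1)='.' (+7 fires, +8 burnt)
Step 5: cell (0,1)='.' (+3 fires, +7 burnt)
Step 6: cell (0,1)='.' (+1 fires, +3 burnt)
Step 7: cell (0,1)='.' (+0 fires, +1 burnt)
  fire out at step 7

2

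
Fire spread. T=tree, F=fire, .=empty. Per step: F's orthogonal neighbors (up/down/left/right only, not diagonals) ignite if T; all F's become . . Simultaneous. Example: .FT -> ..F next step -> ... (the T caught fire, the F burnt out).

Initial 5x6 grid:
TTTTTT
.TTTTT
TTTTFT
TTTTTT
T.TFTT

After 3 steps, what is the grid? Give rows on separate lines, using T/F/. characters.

Step 1: 7 trees catch fire, 2 burn out
  TTTTTT
  .TTTFT
  TTTF.F
  TTTFFT
  T.F.FT
Step 2: 7 trees catch fire, 7 burn out
  TTTTFT
  .TTF.F
  TTF...
  TTF..F
  T....F
Step 3: 5 trees catch fire, 7 burn out
  TTTF.F
  .TF...
  TF....
  TF....
  T.....

TTTF.F
.TF...
TF....
TF....
T.....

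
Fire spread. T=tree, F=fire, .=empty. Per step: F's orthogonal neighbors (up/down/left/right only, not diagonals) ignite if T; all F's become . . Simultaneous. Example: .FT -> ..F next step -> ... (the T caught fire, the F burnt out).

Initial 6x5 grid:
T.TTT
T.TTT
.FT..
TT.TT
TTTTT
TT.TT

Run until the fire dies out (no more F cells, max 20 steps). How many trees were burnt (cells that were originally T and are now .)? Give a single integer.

Step 1: +2 fires, +1 burnt (F count now 2)
Step 2: +3 fires, +2 burnt (F count now 3)
Step 3: +5 fires, +3 burnt (F count now 5)
Step 4: +4 fires, +5 burnt (F count now 4)
Step 5: +4 fires, +4 burnt (F count now 4)
Step 6: +2 fires, +4 burnt (F count now 2)
Step 7: +0 fires, +2 burnt (F count now 0)
Fire out after step 7
Initially T: 22, now '.': 28
Total burnt (originally-T cells now '.'): 20

Answer: 20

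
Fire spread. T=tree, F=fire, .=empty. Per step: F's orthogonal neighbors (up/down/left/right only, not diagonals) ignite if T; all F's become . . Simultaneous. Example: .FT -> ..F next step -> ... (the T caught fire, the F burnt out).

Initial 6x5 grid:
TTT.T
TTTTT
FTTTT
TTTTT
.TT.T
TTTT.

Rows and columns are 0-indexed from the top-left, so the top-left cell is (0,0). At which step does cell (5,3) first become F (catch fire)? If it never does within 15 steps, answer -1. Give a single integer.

Step 1: cell (5,3)='T' (+3 fires, +1 burnt)
Step 2: cell (5,3)='T' (+4 fires, +3 burnt)
Step 3: cell (5,3)='T' (+5 fires, +4 burnt)
Step 4: cell (5,3)='T' (+6 fires, +5 burnt)
Step 5: cell (5,3)='T' (+4 fires, +6 burnt)
Step 6: cell (5,3)='F' (+3 fires, +4 burnt)
  -> target ignites at step 6
Step 7: cell (5,3)='.' (+0 fires, +3 burnt)
  fire out at step 7

6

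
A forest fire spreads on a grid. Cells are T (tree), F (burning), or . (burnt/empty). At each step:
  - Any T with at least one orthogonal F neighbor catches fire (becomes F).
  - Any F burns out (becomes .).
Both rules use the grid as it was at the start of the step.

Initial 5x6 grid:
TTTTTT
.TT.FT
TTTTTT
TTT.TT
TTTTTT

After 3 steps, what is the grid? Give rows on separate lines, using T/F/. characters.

Step 1: 3 trees catch fire, 1 burn out
  TTTTFT
  .TT..F
  TTTTFT
  TTT.TT
  TTTTTT
Step 2: 5 trees catch fire, 3 burn out
  TTTF.F
  .TT...
  TTTF.F
  TTT.FT
  TTTTTT
Step 3: 4 trees catch fire, 5 burn out
  TTF...
  .TT...
  TTF...
  TTT..F
  TTTTFT

TTF...
.TT...
TTF...
TTT..F
TTTTFT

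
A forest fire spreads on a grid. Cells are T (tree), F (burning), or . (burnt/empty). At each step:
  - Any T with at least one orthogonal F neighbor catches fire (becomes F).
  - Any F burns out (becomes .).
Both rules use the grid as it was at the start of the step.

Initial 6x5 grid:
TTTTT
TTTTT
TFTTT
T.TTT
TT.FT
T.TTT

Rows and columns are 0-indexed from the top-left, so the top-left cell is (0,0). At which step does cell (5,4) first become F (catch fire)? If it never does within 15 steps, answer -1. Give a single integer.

Step 1: cell (5,4)='T' (+6 fires, +2 burnt)
Step 2: cell (5,4)='F' (+9 fires, +6 burnt)
  -> target ignites at step 2
Step 3: cell (5,4)='.' (+5 fires, +9 burnt)
Step 4: cell (5,4)='.' (+4 fires, +5 burnt)
Step 5: cell (5,4)='.' (+1 fires, +4 burnt)
Step 6: cell (5,4)='.' (+0 fires, +1 burnt)
  fire out at step 6

2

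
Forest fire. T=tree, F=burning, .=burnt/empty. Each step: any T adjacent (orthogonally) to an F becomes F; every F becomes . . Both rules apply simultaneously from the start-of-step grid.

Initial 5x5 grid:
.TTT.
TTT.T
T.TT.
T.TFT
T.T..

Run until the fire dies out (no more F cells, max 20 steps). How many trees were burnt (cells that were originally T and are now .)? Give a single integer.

Step 1: +3 fires, +1 burnt (F count now 3)
Step 2: +2 fires, +3 burnt (F count now 2)
Step 3: +1 fires, +2 burnt (F count now 1)
Step 4: +2 fires, +1 burnt (F count now 2)
Step 5: +3 fires, +2 burnt (F count now 3)
Step 6: +1 fires, +3 burnt (F count now 1)
Step 7: +1 fires, +1 burnt (F count now 1)
Step 8: +1 fires, +1 burnt (F count now 1)
Step 9: +0 fires, +1 burnt (F count now 0)
Fire out after step 9
Initially T: 15, now '.': 24
Total burnt (originally-T cells now '.'): 14

Answer: 14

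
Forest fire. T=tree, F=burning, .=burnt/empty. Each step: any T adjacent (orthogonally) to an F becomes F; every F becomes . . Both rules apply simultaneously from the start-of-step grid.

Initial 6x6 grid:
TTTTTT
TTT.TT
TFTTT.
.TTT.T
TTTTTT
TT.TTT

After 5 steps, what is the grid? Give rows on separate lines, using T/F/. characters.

Step 1: 4 trees catch fire, 1 burn out
  TTTTTT
  TFT.TT
  F.FTT.
  .FTT.T
  TTTTTT
  TT.TTT
Step 2: 6 trees catch fire, 4 burn out
  TFTTTT
  F.F.TT
  ...FT.
  ..FT.T
  TFTTTT
  TT.TTT
Step 3: 7 trees catch fire, 6 burn out
  F.FTTT
  ....TT
  ....F.
  ...F.T
  F.FTTT
  TF.TTT
Step 4: 4 trees catch fire, 7 burn out
  ...FTT
  ....FT
  ......
  .....T
  ...FTT
  F..TTT
Step 5: 4 trees catch fire, 4 burn out
  ....FT
  .....F
  ......
  .....T
  ....FT
  ...FTT

....FT
.....F
......
.....T
....FT
...FTT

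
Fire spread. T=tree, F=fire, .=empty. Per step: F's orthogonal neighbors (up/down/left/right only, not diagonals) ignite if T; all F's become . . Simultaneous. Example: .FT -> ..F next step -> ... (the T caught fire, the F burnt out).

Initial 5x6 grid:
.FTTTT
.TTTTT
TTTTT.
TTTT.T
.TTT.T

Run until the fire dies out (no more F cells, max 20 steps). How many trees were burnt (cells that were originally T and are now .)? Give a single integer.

Step 1: +2 fires, +1 burnt (F count now 2)
Step 2: +3 fires, +2 burnt (F count now 3)
Step 3: +5 fires, +3 burnt (F count now 5)
Step 4: +6 fires, +5 burnt (F count now 6)
Step 5: +4 fires, +6 burnt (F count now 4)
Step 6: +1 fires, +4 burnt (F count now 1)
Step 7: +0 fires, +1 burnt (F count now 0)
Fire out after step 7
Initially T: 23, now '.': 28
Total burnt (originally-T cells now '.'): 21

Answer: 21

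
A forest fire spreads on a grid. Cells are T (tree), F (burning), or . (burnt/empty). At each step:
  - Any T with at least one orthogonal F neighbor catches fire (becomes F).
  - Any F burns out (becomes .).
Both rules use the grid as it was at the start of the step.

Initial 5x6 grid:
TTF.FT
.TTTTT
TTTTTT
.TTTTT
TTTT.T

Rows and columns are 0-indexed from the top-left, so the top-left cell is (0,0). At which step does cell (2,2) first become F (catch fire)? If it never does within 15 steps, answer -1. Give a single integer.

Step 1: cell (2,2)='T' (+4 fires, +2 burnt)
Step 2: cell (2,2)='F' (+6 fires, +4 burnt)
  -> target ignites at step 2
Step 3: cell (2,2)='.' (+5 fires, +6 burnt)
Step 4: cell (2,2)='.' (+5 fires, +5 burnt)
Step 5: cell (2,2)='.' (+3 fires, +5 burnt)
Step 6: cell (2,2)='.' (+1 fires, +3 burnt)
Step 7: cell (2,2)='.' (+0 fires, +1 burnt)
  fire out at step 7

2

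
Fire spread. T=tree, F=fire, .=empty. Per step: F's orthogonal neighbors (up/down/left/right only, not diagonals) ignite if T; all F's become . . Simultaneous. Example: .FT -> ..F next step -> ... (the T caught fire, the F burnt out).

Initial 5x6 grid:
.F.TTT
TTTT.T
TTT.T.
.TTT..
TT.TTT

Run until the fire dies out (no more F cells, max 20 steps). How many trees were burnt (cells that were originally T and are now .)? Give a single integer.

Answer: 19

Derivation:
Step 1: +1 fires, +1 burnt (F count now 1)
Step 2: +3 fires, +1 burnt (F count now 3)
Step 3: +4 fires, +3 burnt (F count now 4)
Step 4: +3 fires, +4 burnt (F count now 3)
Step 5: +3 fires, +3 burnt (F count now 3)
Step 6: +2 fires, +3 burnt (F count now 2)
Step 7: +2 fires, +2 burnt (F count now 2)
Step 8: +1 fires, +2 burnt (F count now 1)
Step 9: +0 fires, +1 burnt (F count now 0)
Fire out after step 9
Initially T: 20, now '.': 29
Total burnt (originally-T cells now '.'): 19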